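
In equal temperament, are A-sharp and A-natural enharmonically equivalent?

Two spellings are enharmonically equivalent only if they share a pitch class.
Here A# → 10, A → 9; 9 ≠ 10, so they are not.

No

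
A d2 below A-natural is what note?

A down a major second is G, so the target letter is G.
From A, a diminished second is 0 semitones down: G##.

G##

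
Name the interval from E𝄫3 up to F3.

augmented second

The letter names run E→F, a span of 1 letter step, so the interval is some kind of second.
Ebb to F is 3 semitones. A major second is 2, so 3 makes it augmented.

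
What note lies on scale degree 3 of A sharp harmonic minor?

C#

Degree 3 takes the letter 2 steps above A, which is C.
In harmonic minor, degree 3 sits 3 semitones above the tonic. A# + 3 semitones is pitch class 1, spelled on C as C#.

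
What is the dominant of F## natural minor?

The F## natural minor scale runs F## G## A# B# C## D# E#.
Degree 5 is C##.

C##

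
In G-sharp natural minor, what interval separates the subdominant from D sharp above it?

major second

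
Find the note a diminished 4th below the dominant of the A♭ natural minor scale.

B

The dominant of Ab natural minor is Eb.
A diminished fourth (4 semitones) below Eb lands on the letter B, giving B.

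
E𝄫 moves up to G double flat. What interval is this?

minor third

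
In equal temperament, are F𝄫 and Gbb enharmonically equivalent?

No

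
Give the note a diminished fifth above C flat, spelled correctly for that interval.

C up a perfect fifth is G, so the target letter is G.
From Cb, a diminished fifth is 6 semitones up: Gbb.

Gbb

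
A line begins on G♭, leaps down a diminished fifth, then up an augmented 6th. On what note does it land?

A diminished fifth down from Gb is C (letter C, 6 semitones down).
An augmented sixth up from C is A# (letter A, 10 semitones up).

A#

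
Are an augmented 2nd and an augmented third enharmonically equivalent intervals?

An augmented second spans 3 semitones; an augmented third spans 5.
The spans differ, so they are not enharmonic equivalents.

No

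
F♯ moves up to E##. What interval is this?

augmented seventh

Counting letters F–G–A–B–C–D–E gives a seventh.
F#→E## = 12 semitones, 1 wider than the major seventh (11), so augmented.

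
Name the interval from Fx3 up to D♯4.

Counting letters F–G–A–B–C–D gives a sixth.
F##→D# = 8 semitones, 1 narrower than the major sixth (9), so minor.

minor sixth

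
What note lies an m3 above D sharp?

F#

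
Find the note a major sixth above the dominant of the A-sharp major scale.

The dominant of A# major is E#.
A major sixth (9 semitones) above E# lands on the letter C, giving C##.

C##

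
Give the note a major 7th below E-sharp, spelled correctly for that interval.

F#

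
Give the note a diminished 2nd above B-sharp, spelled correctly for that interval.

C

B up a major second is C#, so the target letter is C.
From B#, a diminished second is 0 semitones up: C.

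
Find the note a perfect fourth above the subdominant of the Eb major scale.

The subdominant of Eb major is Ab.
A perfect fourth (5 semitones) above Ab lands on the letter D, giving Db.

Db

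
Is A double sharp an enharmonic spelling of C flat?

Yes

A## = pitch class 11 and Cb = pitch class 11 — the same pitch class, so they are enharmonic equivalents.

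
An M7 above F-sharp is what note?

F up a major seventh is E, so the target letter is E.
From F#, a major seventh is 11 semitones up: E#.

E#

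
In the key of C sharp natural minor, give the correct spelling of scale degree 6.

A

The C# natural minor scale runs C# D# E F# G# A B.
Degree 6 is A.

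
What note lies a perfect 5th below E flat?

Ab

A fifth below E lands on the letter A.
A perfect fifth spans 7 semitones, so Eb moves to pitch class 8. On the letter A that is Ab.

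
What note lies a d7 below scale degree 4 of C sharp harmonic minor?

Scale degree 4 of C# harmonic minor is F#.
A diminished seventh (9 semitones) below F# lands on the letter G, giving G##.

G##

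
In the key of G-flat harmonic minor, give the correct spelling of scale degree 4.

Degree 4 takes the letter 3 steps above G, which is C.
In harmonic minor, degree 4 sits 5 semitones above the tonic. Gb + 5 semitones is pitch class 11, spelled on C as Cb.

Cb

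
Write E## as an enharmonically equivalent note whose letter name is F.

F#

Plain F sits 1 semitone below E##, so on the letter F the same pitch needs a sharp: F#.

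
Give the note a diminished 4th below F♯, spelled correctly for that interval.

C##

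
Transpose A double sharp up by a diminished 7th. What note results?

A seventh above A lands on the letter G.
A diminished seventh spans 9 semitones, so A## moves to pitch class 8. On the letter G that is G#.

G#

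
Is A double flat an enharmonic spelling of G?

Yes

Abb is pitch class 7; G is pitch class 7.
All spellings map to pitch class 7, so they are enharmonically equivalent.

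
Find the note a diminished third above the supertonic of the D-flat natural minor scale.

The supertonic of Db natural minor is Eb.
A diminished third (2 semitones) above Eb lands on the letter G, giving Gbb.

Gbb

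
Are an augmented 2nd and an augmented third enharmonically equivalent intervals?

No

An augmented second spans 3 semitones; an augmented third spans 5.
The spans differ, so they are not enharmonic equivalents.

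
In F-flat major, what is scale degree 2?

Gb

The Fb major scale runs Fb Gb Ab Bbb Cb Db Eb.
Degree 2 is Gb.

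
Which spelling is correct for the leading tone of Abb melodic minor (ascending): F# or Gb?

Each scale degree takes a distinct letter name. Degree 7 of a scale on A must use the letter G.
Gb and F# are enharmonically the same pitch, but only Gb uses the letter G, so it is the correct spelling here.

Gb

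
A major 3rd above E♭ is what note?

G

E up a major third is G#, so the target letter is G.
From Eb, a major third is 4 semitones up: G.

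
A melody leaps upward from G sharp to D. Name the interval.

The letter names run G→D, a span of 4 letter steps, so the interval is some kind of fifth.
G# to D is 6 semitones. A perfect fifth is 7, so 6 makes it diminished.

diminished fifth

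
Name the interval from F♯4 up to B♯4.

augmented fourth

Counting letters F–G–A–B gives a fourth.
F#→B# = 6 semitones, 1 wider than the perfect fourth (5), so augmented.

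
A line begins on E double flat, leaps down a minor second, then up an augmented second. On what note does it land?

E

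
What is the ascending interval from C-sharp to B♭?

diminished seventh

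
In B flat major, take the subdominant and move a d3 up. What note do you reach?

The subdominant of Bb major is Eb.
A diminished third (2 semitones) above Eb lands on the letter G, giving Gbb.

Gbb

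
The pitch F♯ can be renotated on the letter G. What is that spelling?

Gb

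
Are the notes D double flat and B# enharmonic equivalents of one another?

Yes

Dbb is pitch class 0; B# is pitch class 0.
All spellings map to pitch class 0, so they are enharmonically equivalent.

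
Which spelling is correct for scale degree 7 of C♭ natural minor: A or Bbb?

Bbb

Each scale degree takes a distinct letter name. Degree 7 of a scale on C must use the letter B.
Bbb and A are enharmonically the same pitch, but only Bbb uses the letter B, so it is the correct spelling here.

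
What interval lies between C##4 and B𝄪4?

Counting letters C–D–E–F–G–A–B gives a seventh.
C##→B## = 11 semitones, exactly the major seventh.

major seventh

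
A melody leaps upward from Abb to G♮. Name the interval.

Counting letters A–B–C–D–E–F–G gives a seventh.
Abb→G = 12 semitones, 1 wider than the major seventh (11), so augmented.

augmented seventh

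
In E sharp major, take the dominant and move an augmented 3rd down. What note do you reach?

G

The dominant of E# major is B#.
An augmented third (5 semitones) below B# lands on the letter G, giving G.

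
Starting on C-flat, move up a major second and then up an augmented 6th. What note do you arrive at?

A major second up from Cb is Db (letter D, 2 semitones up).
An augmented sixth up from Db is B (letter B, 10 semitones up).

B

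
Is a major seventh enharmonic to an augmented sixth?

A major seventh spans 11 semitones; an augmented sixth spans 10.
The spans differ, so they are not enharmonic equivalents.

No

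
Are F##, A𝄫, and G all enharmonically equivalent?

Yes

F## = pitch class 7 and Abb = pitch class 7 and G = pitch class 7 — the same pitch class, so they are enharmonic equivalents.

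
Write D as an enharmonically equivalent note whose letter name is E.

D is pitch class 2. The letter E alone is pitch class 4.
To reach pitch class 2 from E requires an offset of -2 semitones, i.e. double flat: Ebb.

Ebb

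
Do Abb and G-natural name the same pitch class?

Yes

Abb = pitch class 7 and G = pitch class 7 — the same pitch class, so they are enharmonic equivalents.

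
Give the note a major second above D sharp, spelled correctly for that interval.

E#

D up a major second is E, so the target letter is E.
From D#, a major second is 2 semitones up: E#.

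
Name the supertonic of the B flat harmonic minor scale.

C

The Bb harmonic minor scale runs Bb C Db Eb F Gb A.
Degree 2 is C.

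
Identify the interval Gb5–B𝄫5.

Counting letters G–A–B gives a third.
Gb→Bbb = 3 semitones, 1 narrower than the major third (4), so minor.

minor third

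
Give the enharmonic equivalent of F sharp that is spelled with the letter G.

Gb

Plain G sits 1 semitone above F#, so on the letter G the same pitch needs a flat: Gb.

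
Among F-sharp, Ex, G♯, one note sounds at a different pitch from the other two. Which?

G#

In 12-tone equal temperament, enharmonic equivalents share a pitch class. F# is pitch class 6; E## is pitch class 6; G# is pitch class 8.
F# and E## share pitch class 6, while G# is pitch class 8.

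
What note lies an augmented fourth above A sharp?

A up a perfect fourth is D, so the target letter is D.
From A#, an augmented fourth is 6 semitones up: D##.

D##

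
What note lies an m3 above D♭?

Fb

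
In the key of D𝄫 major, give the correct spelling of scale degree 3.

Fb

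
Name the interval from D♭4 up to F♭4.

Counting letters D–E–F gives a third.
Db→Fb = 3 semitones, 1 narrower than the major third (4), so minor.

minor third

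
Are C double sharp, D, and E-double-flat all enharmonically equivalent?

C## = pitch class 2 and D = pitch class 2 and Ebb = pitch class 2 — the same pitch class, so they are enharmonic equivalents.

Yes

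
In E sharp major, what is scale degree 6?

The E# major scale runs E# F## G## A# B# C## D##.
Degree 6 is C##.

C##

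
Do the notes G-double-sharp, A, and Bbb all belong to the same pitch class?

Yes

G## is pitch class 9; A is pitch class 9; Bbb is pitch class 9.
All spellings map to pitch class 9, so they are enharmonically equivalent.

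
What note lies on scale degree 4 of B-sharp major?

E#

Degree 4 takes the letter 3 steps above B, which is E.
In major, degree 4 sits 5 semitones above the tonic. B# + 5 semitones is pitch class 5, spelled on E as E#.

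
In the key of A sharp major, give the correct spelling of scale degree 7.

G##

The A# major scale runs A# B# C## D# E# F## G##.
Degree 7 is G##.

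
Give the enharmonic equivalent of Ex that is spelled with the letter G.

E## is pitch class 6. The letter G alone is pitch class 7.
To reach pitch class 6 from G requires an offset of -1 semitone, i.e. flat: Gb.

Gb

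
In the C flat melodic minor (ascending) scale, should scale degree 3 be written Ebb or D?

Each scale degree takes a distinct letter name. Degree 3 of a scale on C must use the letter E.
Ebb and D are enharmonically the same pitch, but only Ebb uses the letter E, so it is the correct spelling here.

Ebb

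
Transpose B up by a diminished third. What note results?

Db

A third above B lands on the letter D.
A diminished third spans 2 semitones, so B moves to pitch class 1. On the letter D that is Db.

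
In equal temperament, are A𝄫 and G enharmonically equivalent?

Yes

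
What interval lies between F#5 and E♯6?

Counting letters F–G–A–B–C–D–E gives a seventh.
F#→E# = 11 semitones, exactly the major seventh.

major seventh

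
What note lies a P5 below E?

A

E down a perfect fifth is A, so the target letter is A.
From E, a perfect fifth is 7 semitones down: A.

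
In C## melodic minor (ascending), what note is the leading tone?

B##

The C## melodic minor (ascending) scale runs C## D## E# F## G## A## B##.
Degree 7 is B##.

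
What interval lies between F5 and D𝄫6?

Counting letters F–G–A–B–C–D gives a sixth.
F→Dbb = 7 semitones, 2 narrower than the major sixth (9), so diminished.

diminished sixth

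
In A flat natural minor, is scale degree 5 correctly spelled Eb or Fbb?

Eb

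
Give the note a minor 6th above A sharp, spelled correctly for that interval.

F#

A up a major sixth is F#, so the target letter is F.
From A#, a minor sixth is 8 semitones up: F#.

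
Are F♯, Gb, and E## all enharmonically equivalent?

F# = pitch class 6 and Gb = pitch class 6 and E## = pitch class 6 — the same pitch class, so they are enharmonic equivalents.

Yes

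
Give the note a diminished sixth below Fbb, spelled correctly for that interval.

Ab

A sixth below F lands on the letter A.
A diminished sixth spans 7 semitones, so Fbb moves to pitch class 8. On the letter A that is Ab.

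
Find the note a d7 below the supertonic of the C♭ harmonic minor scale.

E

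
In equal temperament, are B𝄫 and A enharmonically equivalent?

Yes

Bbb is pitch class 9; A is pitch class 9.
All spellings map to pitch class 9, so they are enharmonically equivalent.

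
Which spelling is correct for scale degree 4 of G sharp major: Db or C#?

C#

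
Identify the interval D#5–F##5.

major third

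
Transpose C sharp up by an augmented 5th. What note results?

G##

C up a perfect fifth is G, so the target letter is G.
From C#, an augmented fifth is 8 semitones up: G##.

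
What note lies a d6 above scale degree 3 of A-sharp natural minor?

Ab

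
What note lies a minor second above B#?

C#

A second above B lands on the letter C.
A minor second spans 1 semitone, so B# moves to pitch class 1. On the letter C that is C#.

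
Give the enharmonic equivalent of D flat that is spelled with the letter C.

Db is pitch class 1. The letter C alone is pitch class 0.
To reach pitch class 1 from C requires an offset of +1 semitone, i.e. sharp: C#.

C#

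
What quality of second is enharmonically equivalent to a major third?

doubly augmented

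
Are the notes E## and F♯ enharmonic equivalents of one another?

Yes

E## is pitch class 6; F# is pitch class 6.
All spellings map to pitch class 6, so they are enharmonically equivalent.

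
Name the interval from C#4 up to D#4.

major second

Counting letters C–D gives a second.
C#→D# = 2 semitones, exactly the major second.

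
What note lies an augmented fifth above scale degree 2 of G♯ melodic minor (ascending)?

E##

Scale degree 2 of G# melodic minor (ascending) is A#.
An augmented fifth (8 semitones) above A# lands on the letter E, giving E##.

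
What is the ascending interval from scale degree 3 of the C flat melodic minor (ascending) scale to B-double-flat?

Scale degree 3 of Cb melodic minor (ascending) is Ebb.
Ebb up to Bbb: letters E→B make it a fifth; 7 semitones makes it perfect.

perfect fifth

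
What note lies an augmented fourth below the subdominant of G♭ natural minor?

Gbb

The subdominant of Gb natural minor is Cb.
An augmented fourth (6 semitones) below Cb lands on the letter G, giving Gbb.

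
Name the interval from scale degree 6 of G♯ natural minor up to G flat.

Scale degree 6 of G# natural minor is E.
E up to Gb: letters E→G make it a third; 2 semitones makes it diminished.

diminished third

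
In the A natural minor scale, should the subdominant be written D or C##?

Each scale degree takes a distinct letter name. Degree 4 of a scale on A must use the letter D.
D and C## are enharmonically the same pitch, but only D uses the letter D, so it is the correct spelling here.

D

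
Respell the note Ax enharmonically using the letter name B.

A## is pitch class 11. The letter B alone is pitch class 11.
Pitch class 11 on B needs no accidental: B.

B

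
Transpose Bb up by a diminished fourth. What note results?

B up a perfect fourth is E, so the target letter is E.
From Bb, a diminished fourth is 4 semitones up: Ebb.

Ebb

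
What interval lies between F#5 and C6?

diminished fifth

The letter names run F→C, a span of 4 letter steps, so the interval is some kind of fifth.
F# to C is 6 semitones. A perfect fifth is 7, so 6 makes it diminished.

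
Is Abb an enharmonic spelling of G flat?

No

Two spellings are enharmonically equivalent only if they share a pitch class.
Here Abb → 7, Gb → 6; 6 ≠ 7, so they are not.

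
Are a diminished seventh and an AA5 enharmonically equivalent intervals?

Yes

A diminished seventh spans 9 semitones; a doubly augmented fifth spans 9.
They are enharmonically equivalent.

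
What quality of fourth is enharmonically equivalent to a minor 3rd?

doubly diminished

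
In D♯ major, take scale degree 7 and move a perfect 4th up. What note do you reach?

F##

Scale degree 7 of D# major is C##.
A perfect fourth (5 semitones) above C## lands on the letter F, giving F##.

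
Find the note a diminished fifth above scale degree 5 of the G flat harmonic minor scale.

Abb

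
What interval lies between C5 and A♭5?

minor sixth

The letter names run C→A, a span of 5 letter steps, so the interval is some kind of sixth.
C to Ab is 8 semitones. A major sixth is 9, so 8 makes it minor.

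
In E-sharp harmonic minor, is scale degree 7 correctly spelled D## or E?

Each scale degree takes a distinct letter name. Degree 7 of a scale on E must use the letter D.
D## and E are enharmonically the same pitch, but only D## uses the letter D, so it is the correct spelling here.

D##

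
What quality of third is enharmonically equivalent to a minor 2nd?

A minor second spans 1 semitone.
A third spanning 1 semitone is doubly diminished (the major third is 4).

doubly diminished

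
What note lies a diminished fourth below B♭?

F#

A fourth below B lands on the letter F.
A diminished fourth spans 4 semitones, so Bb moves to pitch class 6. On the letter F that is F#.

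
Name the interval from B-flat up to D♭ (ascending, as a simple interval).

minor third

Counting letters B–C–D gives a third.
Bb→Db = 3 semitones, 1 narrower than the major third (4), so minor.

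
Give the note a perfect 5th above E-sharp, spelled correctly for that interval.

B#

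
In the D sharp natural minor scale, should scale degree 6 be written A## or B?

B

Each scale degree takes a distinct letter name. Degree 6 of a scale on D must use the letter B.
B and A## are enharmonically the same pitch, but only B uses the letter B, so it is the correct spelling here.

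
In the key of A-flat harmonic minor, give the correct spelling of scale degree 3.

Cb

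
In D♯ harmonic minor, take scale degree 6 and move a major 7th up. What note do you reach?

Scale degree 6 of D# harmonic minor is B.
A major seventh (11 semitones) above B lands on the letter A, giving A#.

A#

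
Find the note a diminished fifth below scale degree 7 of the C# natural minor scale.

E#

Scale degree 7 of C# natural minor is B.
A diminished fifth (6 semitones) below B lands on the letter E, giving E#.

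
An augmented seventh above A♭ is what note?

G#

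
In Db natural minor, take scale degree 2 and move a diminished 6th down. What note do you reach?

G#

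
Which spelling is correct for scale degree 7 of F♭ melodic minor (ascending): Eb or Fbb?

Each scale degree takes a distinct letter name. Degree 7 of a scale on F must use the letter E.
Eb and Fbb are enharmonically the same pitch, but only Eb uses the letter E, so it is the correct spelling here.

Eb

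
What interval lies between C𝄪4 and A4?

diminished sixth

Counting letters C–D–E–F–G–A gives a sixth.
C##→A = 7 semitones, 2 narrower than the major sixth (9), so diminished.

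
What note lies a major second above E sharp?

F##

E up a major second is F#, so the target letter is F.
From E#, a major second is 2 semitones up: F##.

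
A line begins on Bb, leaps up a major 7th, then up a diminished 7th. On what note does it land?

Gb

A major seventh up from Bb is A (letter A, 11 semitones up).
A diminished seventh up from A is Gb (letter G, 9 semitones up).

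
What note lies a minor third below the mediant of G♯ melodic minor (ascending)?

The mediant of G# melodic minor (ascending) is B.
A minor third (3 semitones) below B lands on the letter G, giving G#.

G#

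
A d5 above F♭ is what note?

A fifth above F lands on the letter C.
A diminished fifth spans 6 semitones, so Fb moves to pitch class 10. On the letter C that is Cbb.

Cbb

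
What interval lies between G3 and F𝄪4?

augmented seventh

The letter names run G→F, a span of 6 letter steps, so the interval is some kind of seventh.
G to F## is 12 semitones. A major seventh is 11, so 12 makes it augmented.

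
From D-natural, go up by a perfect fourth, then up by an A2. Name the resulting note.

A#

A perfect fourth up from D is G (letter G, 5 semitones up).
An augmented second up from G is A# (letter A, 3 semitones up).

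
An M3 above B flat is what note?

B up a major third is D#, so the target letter is D.
From Bb, a major third is 4 semitones up: D.

D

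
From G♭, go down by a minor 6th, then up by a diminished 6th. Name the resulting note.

Gbb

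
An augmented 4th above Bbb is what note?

Eb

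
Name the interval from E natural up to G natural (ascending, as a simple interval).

minor third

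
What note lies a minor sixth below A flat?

A sixth below A lands on the letter C.
A minor sixth spans 8 semitones, so Ab moves to pitch class 0. On the letter C that is C.

C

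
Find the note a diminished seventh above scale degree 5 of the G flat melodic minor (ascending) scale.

Cbb

Scale degree 5 of Gb melodic minor (ascending) is Db.
A diminished seventh (9 semitones) above Db lands on the letter C, giving Cbb.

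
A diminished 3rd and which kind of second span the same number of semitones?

A diminished third spans 2 semitones.
A second spanning 2 semitones is major (the major second is 2).

major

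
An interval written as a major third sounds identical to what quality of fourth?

A major third spans 4 semitones.
A fourth spanning 4 semitones is diminished (the perfect fourth is 5).

diminished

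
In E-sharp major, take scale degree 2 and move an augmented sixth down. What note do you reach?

Scale degree 2 of E# major is F##.
An augmented sixth (10 semitones) below F## lands on the letter A, giving A.

A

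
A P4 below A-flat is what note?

Eb

A fourth below A lands on the letter E.
A perfect fourth spans 5 semitones, so Ab moves to pitch class 3. On the letter E that is Eb.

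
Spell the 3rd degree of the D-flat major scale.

F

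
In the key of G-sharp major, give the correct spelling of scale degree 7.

F##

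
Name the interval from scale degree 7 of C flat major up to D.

major third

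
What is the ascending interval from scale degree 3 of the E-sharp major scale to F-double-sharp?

Scale degree 3 of E# major is G##.
G## up to F##: letters G→F make it a seventh; 10 semitones makes it minor.

minor seventh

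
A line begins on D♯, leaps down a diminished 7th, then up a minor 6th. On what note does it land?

C##

A diminished seventh down from D# is E## (letter E, 9 semitones down).
A minor sixth up from E## is C## (letter C, 8 semitones up).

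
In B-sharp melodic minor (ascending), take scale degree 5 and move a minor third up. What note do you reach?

A#

Scale degree 5 of B# melodic minor (ascending) is F##.
A minor third (3 semitones) above F## lands on the letter A, giving A#.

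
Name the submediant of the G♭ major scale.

Eb

Degree 6 takes the letter 5 steps above G, which is E.
In major, degree 6 sits 9 semitones above the tonic. Gb + 9 semitones is pitch class 3, spelled on E as Eb.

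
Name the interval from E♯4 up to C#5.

minor sixth

The letter names run E→C, a span of 5 letter steps, so the interval is some kind of sixth.
E# to C# is 8 semitones. A major sixth is 9, so 8 makes it minor.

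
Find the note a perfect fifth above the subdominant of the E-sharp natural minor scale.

The subdominant of E# natural minor is A#.
A perfect fifth (7 semitones) above A# lands on the letter E, giving E#.

E#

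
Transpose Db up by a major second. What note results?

A second above D lands on the letter E.
A major second spans 2 semitones, so Db moves to pitch class 3. On the letter E that is Eb.

Eb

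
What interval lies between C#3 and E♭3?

diminished third

Counting letters C–D–E gives a third.
C#→Eb = 2 semitones, 2 narrower than the major third (4), so diminished.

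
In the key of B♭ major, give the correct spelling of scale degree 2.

C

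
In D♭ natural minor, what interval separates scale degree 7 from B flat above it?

Scale degree 7 of Db natural minor is Cb.
Cb up to Bb: letters C→B make it a seventh; 11 semitones makes it major.

major seventh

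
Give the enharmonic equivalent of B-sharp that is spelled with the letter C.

B# is pitch class 0. The letter C alone is pitch class 0.
Pitch class 0 on C needs no accidental: C.

C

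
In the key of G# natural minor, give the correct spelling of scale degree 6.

E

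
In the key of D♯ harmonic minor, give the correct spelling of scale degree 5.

A#

Degree 5 takes the letter 4 steps above D, which is A.
In harmonic minor, degree 5 sits 7 semitones above the tonic. D# + 7 semitones is pitch class 10, spelled on A as A#.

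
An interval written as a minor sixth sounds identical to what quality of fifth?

augmented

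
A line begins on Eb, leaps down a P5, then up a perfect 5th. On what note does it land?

A perfect fifth down from Eb is Ab (letter A, 7 semitones down).
A perfect fifth up from Ab is Eb (letter E, 7 semitones up).

Eb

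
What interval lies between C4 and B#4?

augmented seventh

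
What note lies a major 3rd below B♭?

Gb

A third below B lands on the letter G.
A major third spans 4 semitones, so Bb moves to pitch class 6. On the letter G that is Gb.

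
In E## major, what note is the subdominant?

Degree 4 takes the letter 3 steps above E, which is A.
In major, degree 4 sits 5 semitones above the tonic. E## + 5 semitones is pitch class 11, spelled on A as A##.

A##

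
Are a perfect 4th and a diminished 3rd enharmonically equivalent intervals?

No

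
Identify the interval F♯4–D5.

minor sixth

Counting letters F–G–A–B–C–D gives a sixth.
F#→D = 8 semitones, 1 narrower than the major sixth (9), so minor.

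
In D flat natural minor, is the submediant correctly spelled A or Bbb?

Each scale degree takes a distinct letter name. Degree 6 of a scale on D must use the letter B.
Bbb and A are enharmonically the same pitch, but only Bbb uses the letter B, so it is the correct spelling here.

Bbb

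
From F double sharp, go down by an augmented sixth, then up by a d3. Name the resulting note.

An augmented sixth down from F## is A (letter A, 10 semitones down).
A diminished third up from A is Cb (letter C, 2 semitones up).

Cb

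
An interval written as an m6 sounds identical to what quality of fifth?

A minor sixth spans 8 semitones.
A fifth spanning 8 semitones is augmented (the perfect fifth is 7).

augmented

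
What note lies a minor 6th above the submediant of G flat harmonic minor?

Cbb

The submediant of Gb harmonic minor is Ebb.
A minor sixth (8 semitones) above Ebb lands on the letter C, giving Cbb.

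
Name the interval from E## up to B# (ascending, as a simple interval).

The letter names run E→B, a span of 4 letter steps, so the interval is some kind of fifth.
E## to B# is 6 semitones. A perfect fifth is 7, so 6 makes it diminished.

diminished fifth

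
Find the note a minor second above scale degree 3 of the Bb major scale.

Scale degree 3 of Bb major is D.
A minor second (1 semitone) above D lands on the letter E, giving Eb.

Eb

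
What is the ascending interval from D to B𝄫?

Counting letters D–E–F–G–A–B gives a sixth.
D→Bbb = 7 semitones, 2 narrower than the major sixth (9), so diminished.

diminished sixth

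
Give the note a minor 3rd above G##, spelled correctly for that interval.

B#

A third above G lands on the letter B.
A minor third spans 3 semitones, so G## moves to pitch class 0. On the letter B that is B#.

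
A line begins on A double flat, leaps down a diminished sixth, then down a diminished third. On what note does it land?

A#

A diminished sixth down from Abb is C (letter C, 7 semitones down).
A diminished third down from C is A# (letter A, 2 semitones down).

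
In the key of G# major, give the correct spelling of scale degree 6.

E#

The G# major scale runs G# A# B# C# D# E# F##.
Degree 6 is E#.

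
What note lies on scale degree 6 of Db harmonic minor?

The Db harmonic minor scale runs Db Eb Fb Gb Ab Bbb C.
Degree 6 is Bbb.

Bbb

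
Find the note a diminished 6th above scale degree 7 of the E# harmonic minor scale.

Scale degree 7 of E# harmonic minor is D##.
A diminished sixth (7 semitones) above D## lands on the letter B, giving B.

B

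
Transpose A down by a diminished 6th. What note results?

C##

A down a major sixth is C, so the target letter is C.
From A, a diminished sixth is 7 semitones down: C##.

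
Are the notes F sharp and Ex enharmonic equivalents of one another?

Yes

F# is pitch class 6; E## is pitch class 6.
All spellings map to pitch class 6, so they are enharmonically equivalent.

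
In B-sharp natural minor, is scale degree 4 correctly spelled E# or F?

Each scale degree takes a distinct letter name. Degree 4 of a scale on B must use the letter E.
E# and F are enharmonically the same pitch, but only E# uses the letter E, so it is the correct spelling here.

E#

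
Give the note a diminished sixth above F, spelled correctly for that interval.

A sixth above F lands on the letter D.
A diminished sixth spans 7 semitones, so F moves to pitch class 0. On the letter D that is Dbb.

Dbb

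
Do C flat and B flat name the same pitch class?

Two spellings are enharmonically equivalent only if they share a pitch class.
Here Cb → 11, Bb → 10; 10 ≠ 11, so they are not.

No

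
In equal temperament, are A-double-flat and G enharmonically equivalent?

Yes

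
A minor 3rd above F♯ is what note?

A

A third above F lands on the letter A.
A minor third spans 3 semitones, so F# moves to pitch class 9. On the letter A that is A.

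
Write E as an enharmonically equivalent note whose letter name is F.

Fb

Plain F sits 1 semitone above E, so on the letter F the same pitch needs a flat: Fb.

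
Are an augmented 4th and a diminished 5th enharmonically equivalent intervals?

An augmented fourth spans 6 semitones; a diminished fifth spans 6.
They are enharmonically equivalent.

Yes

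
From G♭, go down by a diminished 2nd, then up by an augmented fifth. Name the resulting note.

C##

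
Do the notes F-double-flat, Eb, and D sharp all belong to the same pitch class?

Fbb is pitch class 3; Eb is pitch class 3; D# is pitch class 3.
All spellings map to pitch class 3, so they are enharmonically equivalent.

Yes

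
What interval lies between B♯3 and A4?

Counting letters B–C–D–E–F–G–A gives a seventh.
B#→A = 9 semitones, 2 narrower than the major seventh (11), so diminished.

diminished seventh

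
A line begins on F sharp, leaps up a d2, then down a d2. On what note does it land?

F#

A diminished second up from F# is Gb (letter G, 0 semitones up).
A diminished second down from Gb is F# (letter F, 0 semitones down).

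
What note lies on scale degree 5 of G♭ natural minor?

The Gb natural minor scale runs Gb Ab Bbb Cb Db Ebb Fb.
Degree 5 is Db.

Db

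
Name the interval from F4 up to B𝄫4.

The letter names run F→B, a span of 3 letter steps, so the interval is some kind of fourth.
F to Bbb is 4 semitones. A perfect fourth is 5, so 4 makes it diminished.

diminished fourth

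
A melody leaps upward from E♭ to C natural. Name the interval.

major sixth

Counting letters E–F–G–A–B–C gives a sixth.
Eb→C = 9 semitones, exactly the major sixth.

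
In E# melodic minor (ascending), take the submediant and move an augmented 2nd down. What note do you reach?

B

The submediant of E# melodic minor (ascending) is C##.
An augmented second (3 semitones) below C## lands on the letter B, giving B.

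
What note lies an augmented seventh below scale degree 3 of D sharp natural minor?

Scale degree 3 of D# natural minor is F#.
An augmented seventh (12 semitones) below F# lands on the letter G, giving Gb.

Gb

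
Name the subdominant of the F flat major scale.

The Fb major scale runs Fb Gb Ab Bbb Cb Db Eb.
Degree 4 is Bbb.

Bbb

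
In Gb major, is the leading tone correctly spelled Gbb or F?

F

Each scale degree takes a distinct letter name. Degree 7 of a scale on G must use the letter F.
F and Gbb are enharmonically the same pitch, but only F uses the letter F, so it is the correct spelling here.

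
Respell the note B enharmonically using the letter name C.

Cb

Plain C sits 1 semitone above B, so on the letter C the same pitch needs a flat: Cb.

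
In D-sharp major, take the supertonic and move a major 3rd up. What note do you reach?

The supertonic of D# major is E#.
A major third (4 semitones) above E# lands on the letter G, giving G##.

G##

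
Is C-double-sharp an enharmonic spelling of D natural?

Yes

C## = pitch class 2 and D = pitch class 2 — the same pitch class, so they are enharmonic equivalents.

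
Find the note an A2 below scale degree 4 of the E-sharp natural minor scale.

Scale degree 4 of E# natural minor is A#.
An augmented second (3 semitones) below A# lands on the letter G, giving G.

G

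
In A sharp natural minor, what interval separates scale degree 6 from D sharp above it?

major sixth

Scale degree 6 of A# natural minor is F#.
F# up to D#: letters F→D make it a sixth; 9 semitones makes it major.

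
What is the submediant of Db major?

Degree 6 takes the letter 5 steps above D, which is B.
In major, degree 6 sits 9 semitones above the tonic. Db + 9 semitones is pitch class 10, spelled on B as Bb.

Bb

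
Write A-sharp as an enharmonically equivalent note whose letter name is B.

Bb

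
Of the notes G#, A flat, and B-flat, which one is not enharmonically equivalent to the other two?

Bb

In 12-tone equal temperament, enharmonic equivalents share a pitch class. G# is pitch class 8; Ab is pitch class 8; Bb is pitch class 10.
G# and Ab share pitch class 8, while Bb is pitch class 10.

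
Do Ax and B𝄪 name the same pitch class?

No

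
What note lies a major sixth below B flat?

A sixth below B lands on the letter D.
A major sixth spans 9 semitones, so Bb moves to pitch class 1. On the letter D that is Db.

Db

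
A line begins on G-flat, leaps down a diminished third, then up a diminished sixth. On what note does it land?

Cb

A diminished third down from Gb is E (letter E, 2 semitones down).
A diminished sixth up from E is Cb (letter C, 7 semitones up).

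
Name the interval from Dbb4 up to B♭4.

augmented sixth

Counting letters D–E–F–G–A–B gives a sixth.
Dbb→Bb = 10 semitones, 1 wider than the major sixth (9), so augmented.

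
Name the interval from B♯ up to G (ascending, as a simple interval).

diminished sixth

Counting letters B–C–D–E–F–G gives a sixth.
B#→G = 7 semitones, 2 narrower than the major sixth (9), so diminished.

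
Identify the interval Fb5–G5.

The letter names run F→G, a span of 1 letter step, so the interval is some kind of second.
Fb to G is 3 semitones. A major second is 2, so 3 makes it augmented.

augmented second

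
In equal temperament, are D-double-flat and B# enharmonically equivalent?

Yes

Dbb = pitch class 0 and B# = pitch class 0 — the same pitch class, so they are enharmonic equivalents.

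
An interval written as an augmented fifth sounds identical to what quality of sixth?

An augmented fifth spans 8 semitones.
A sixth spanning 8 semitones is minor (the major sixth is 9).

minor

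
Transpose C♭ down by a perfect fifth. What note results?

C down a perfect fifth is F, so the target letter is F.
From Cb, a perfect fifth is 7 semitones down: Fb.

Fb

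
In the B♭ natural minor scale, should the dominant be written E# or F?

Each scale degree takes a distinct letter name. Degree 5 of a scale on B must use the letter F.
F and E# are enharmonically the same pitch, but only F uses the letter F, so it is the correct spelling here.

F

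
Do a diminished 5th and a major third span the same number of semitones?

A diminished fifth spans 6 semitones; a major third spans 4.
The spans differ, so they are not enharmonic equivalents.

No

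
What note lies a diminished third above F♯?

F up a major third is A, so the target letter is A.
From F#, a diminished third is 2 semitones up: Ab.

Ab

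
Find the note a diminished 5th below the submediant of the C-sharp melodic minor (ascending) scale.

D##

The submediant of C# melodic minor (ascending) is A#.
A diminished fifth (6 semitones) below A# lands on the letter D, giving D##.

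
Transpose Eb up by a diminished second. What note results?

Fbb

E up a major second is F#, so the target letter is F.
From Eb, a diminished second is 0 semitones up: Fbb.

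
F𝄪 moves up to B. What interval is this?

Counting letters F–G–A–B gives a fourth.
F##→B = 4 semitones, 1 narrower than the perfect fourth (5), so diminished.

diminished fourth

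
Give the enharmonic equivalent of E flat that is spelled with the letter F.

Fbb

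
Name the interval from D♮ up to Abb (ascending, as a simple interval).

Counting letters D–E–F–G–A gives a fifth.
D→Abb = 5 semitones, 2 narrower than the perfect fifth (7), so doubly diminished.

doubly diminished fifth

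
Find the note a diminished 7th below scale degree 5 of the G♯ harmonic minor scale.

E##

Scale degree 5 of G# harmonic minor is D#.
A diminished seventh (9 semitones) below D# lands on the letter E, giving E##.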